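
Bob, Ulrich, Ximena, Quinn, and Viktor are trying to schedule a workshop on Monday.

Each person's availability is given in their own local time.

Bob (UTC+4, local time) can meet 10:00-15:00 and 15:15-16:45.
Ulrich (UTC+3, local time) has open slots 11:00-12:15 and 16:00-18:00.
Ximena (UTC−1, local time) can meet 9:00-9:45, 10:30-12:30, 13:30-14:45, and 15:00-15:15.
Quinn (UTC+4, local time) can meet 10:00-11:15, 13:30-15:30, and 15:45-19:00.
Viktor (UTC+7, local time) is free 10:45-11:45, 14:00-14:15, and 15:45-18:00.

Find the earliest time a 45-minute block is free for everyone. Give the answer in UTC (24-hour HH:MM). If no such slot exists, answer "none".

none

Bob → UTC: 06:00–11:00, 11:15–12:45.
Ulrich → UTC: 08:00–09:15, 13:00–15:00.
Ximena → UTC: 10:00–10:45, 11:30–13:30, 14:30–15:45, 16:00–16:15.
Quinn → UTC: 06:00–07:15, 09:30–11:30, 11:45–15:00.
Viktor → UTC: 03:45–04:45, 07:00–07:15, 08:45–11:00.
Bob ∩ Ulrich: 08:00–09:15.
Bob ∩ Ulrich ∩ Ximena: (none).
Bob ∩ Ulrich ∩ Ximena ∩ Quinn: (none).
Bob ∩ Ulrich ∩ Ximena ∩ Quinn ∩ Viktor: (none).
Windows ≥ 45 min: (none).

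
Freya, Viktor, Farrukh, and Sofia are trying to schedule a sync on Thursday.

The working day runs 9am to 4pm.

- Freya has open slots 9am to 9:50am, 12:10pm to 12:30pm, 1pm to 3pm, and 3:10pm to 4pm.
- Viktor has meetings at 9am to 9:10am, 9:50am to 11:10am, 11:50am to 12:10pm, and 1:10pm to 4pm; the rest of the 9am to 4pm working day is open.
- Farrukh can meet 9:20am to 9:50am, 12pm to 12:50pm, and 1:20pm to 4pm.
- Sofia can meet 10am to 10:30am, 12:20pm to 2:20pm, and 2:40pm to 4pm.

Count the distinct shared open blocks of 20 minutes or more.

Viktor free within 09:00–16:00: 09:10–09:50, 11:10–11:50, 12:10–13:10.
Freya ∩ Viktor: 09:10–09:50, 12:10–12:30, 13:00–13:10.
Freya ∩ Viktor ∩ Farrukh: 09:20–09:50, 12:10–12:30.
Freya ∩ Viktor ∩ Farrukh ∩ Sofia: 12:20–12:30.
Windows ≥ 20 min: (none).
That's 0 windows.

0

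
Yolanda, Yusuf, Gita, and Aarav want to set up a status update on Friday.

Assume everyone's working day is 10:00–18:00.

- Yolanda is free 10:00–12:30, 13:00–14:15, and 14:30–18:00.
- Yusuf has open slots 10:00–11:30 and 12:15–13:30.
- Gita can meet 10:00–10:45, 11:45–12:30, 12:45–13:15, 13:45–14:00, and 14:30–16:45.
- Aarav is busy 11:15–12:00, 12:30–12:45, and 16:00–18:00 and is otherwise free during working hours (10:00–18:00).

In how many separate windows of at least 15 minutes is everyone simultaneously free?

3

Aarav free within 10:00–18:00: 10:00–11:15, 12:00–12:30, 12:45–16:00.
Yolanda ∩ Yusuf: 10:00–11:30, 12:15–12:30, 13:00–13:30.
Yolanda ∩ Yusuf ∩ Gita: 10:00–10:45, 12:15–12:30, 13:00–13:15.
Yolanda ∩ Yusuf ∩ Gita ∩ Aarav: 10:00–10:45, 12:15–12:30, 13:00–13:15.
Windows ≥ 15 min: 10:00–10:45, 12:15–12:30, 13:00–13:15.
That's 3 windows.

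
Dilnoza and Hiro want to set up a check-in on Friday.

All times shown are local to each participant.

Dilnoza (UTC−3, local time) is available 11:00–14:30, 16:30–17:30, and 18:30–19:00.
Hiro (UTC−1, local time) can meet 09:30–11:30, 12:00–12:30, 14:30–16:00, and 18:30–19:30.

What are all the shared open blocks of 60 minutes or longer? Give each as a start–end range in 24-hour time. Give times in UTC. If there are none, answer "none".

Dilnoza → UTC: 14:00–17:30, 19:30–20:30, 21:30–22:00.
Hiro → UTC: 10:30–12:30, 13:00–13:30, 15:30–17:00, 19:30–20:30.
Dilnoza ∩ Hiro: 15:30–17:00, 19:30–20:30.
Windows ≥ 60 min: 15:30–17:00, 19:30–20:30.

15:30–17:00, 19:30–20:30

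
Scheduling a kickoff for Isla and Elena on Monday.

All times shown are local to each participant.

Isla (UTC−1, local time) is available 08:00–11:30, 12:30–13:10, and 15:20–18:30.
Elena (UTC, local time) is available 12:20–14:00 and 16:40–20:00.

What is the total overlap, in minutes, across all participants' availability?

210 minutes

Isla → UTC: 09:00–12:30, 13:30–14:10, 16:20–19:30.
Elena → UTC: 12:20–14:00, 16:40–20:00.
Isla ∩ Elena: 12:20–12:30, 13:30–14:00, 16:40–19:30.
Total common minutes: 10 + 30 + 170 = 210.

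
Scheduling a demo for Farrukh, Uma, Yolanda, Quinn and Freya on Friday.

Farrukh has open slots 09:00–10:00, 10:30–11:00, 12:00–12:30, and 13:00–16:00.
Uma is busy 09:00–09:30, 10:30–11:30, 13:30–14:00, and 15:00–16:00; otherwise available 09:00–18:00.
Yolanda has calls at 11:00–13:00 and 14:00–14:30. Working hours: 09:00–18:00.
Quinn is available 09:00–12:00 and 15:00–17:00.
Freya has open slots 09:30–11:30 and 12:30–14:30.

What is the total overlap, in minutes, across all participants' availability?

30 minutes

Uma free within 09:00–18:00: 09:30–10:30, 11:30–13:30, 14:00–15:00, 16:00–18:00.
Yolanda free within 09:00–18:00: 09:00–11:00, 13:00–14:00, 14:30–18:00.
Farrukh ∩ Uma: 09:30–10:00, 12:00–12:30, 13:00–13:30, 14:00–15:00.
Farrukh ∩ Uma ∩ Yolanda: 09:30–10:00, 13:00–13:30, 14:30–15:00.
Farrukh ∩ Uma ∩ Yolanda ∩ Quinn: 09:30–10:00.
Farrukh ∩ Uma ∩ Yolanda ∩ Quinn ∩ Freya: 09:30–10:00.
Total common minutes: 30.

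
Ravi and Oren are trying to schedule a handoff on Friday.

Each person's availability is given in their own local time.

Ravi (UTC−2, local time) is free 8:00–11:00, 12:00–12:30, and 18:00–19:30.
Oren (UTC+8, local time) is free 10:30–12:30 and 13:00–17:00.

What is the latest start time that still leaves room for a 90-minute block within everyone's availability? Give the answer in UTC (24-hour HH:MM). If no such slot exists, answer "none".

Ravi → UTC: 10:00–13:00, 14:00–14:30, 20:00–21:30.
Oren → UTC: 02:30–04:30, 05:00–09:00.
Ravi ∩ Oren: (none).
Windows ≥ 90 min: (none).

none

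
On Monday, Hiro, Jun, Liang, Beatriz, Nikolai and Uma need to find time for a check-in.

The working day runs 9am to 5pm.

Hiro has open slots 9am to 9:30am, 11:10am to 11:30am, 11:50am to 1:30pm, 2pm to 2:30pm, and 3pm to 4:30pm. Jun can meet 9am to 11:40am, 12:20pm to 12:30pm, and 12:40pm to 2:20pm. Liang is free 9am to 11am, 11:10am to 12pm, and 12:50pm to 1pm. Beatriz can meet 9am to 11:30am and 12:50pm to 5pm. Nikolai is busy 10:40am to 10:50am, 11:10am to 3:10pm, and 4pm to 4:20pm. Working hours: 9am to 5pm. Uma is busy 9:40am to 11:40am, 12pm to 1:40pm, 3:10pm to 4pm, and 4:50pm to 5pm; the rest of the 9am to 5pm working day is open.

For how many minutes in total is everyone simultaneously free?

Nikolai free within 09:00–17:00: 09:00–10:40, 10:50–11:10, 15:10–16:00, 16:20–17:00.
Uma free within 09:00–17:00: 09:00–09:40, 11:40–12:00, 13:40–15:10, 16:00–16:50.
Hiro ∩ Jun: 09:00–09:30, 11:10–11:30, 12:20–12:30, 12:40–13:30, 14:00–14:20.
Hiro ∩ Jun ∩ Liang: 09:00–09:30, 11:10–11:30, 12:50–13:00.
Hiro ∩ Jun ∩ Liang ∩ Beatriz: 09:00–09:30, 11:10–11:30, 12:50–13:00.
Hiro ∩ Jun ∩ Liang ∩ Beatriz ∩ Nikolai: 09:00–09:30.
Hiro ∩ Jun ∩ Liang ∩ Beatriz ∩ Nikolai ∩ Uma: 09:00–09:30.
Total common minutes: 30.

30 minutes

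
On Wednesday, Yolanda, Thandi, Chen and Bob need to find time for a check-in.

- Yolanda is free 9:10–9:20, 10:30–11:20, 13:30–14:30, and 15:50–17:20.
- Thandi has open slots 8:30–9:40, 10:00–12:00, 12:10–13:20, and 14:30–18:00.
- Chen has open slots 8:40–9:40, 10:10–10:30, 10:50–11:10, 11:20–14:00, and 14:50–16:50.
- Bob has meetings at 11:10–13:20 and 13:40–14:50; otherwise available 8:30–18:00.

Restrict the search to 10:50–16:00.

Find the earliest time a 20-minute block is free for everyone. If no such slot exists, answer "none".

Bob free within 08:30–18:00: 08:30–11:10, 13:20–13:40, 14:50–18:00.
Yolanda ∩ Thandi: 09:10–09:20, 10:30–11:20, 15:50–17:20.
Yolanda ∩ Thandi ∩ Chen: 09:10–09:20, 10:50–11:10, 15:50–16:50.
Yolanda ∩ Thandi ∩ Chen ∩ Bob: 09:10–09:20, 10:50–11:10, 15:50–16:50.
Restricted to 10:50–16:00: 10:50–11:10, 15:50–16:00.
Windows ≥ 20 min: 10:50–11:10.
Earliest such window starts at 10:50.

10:50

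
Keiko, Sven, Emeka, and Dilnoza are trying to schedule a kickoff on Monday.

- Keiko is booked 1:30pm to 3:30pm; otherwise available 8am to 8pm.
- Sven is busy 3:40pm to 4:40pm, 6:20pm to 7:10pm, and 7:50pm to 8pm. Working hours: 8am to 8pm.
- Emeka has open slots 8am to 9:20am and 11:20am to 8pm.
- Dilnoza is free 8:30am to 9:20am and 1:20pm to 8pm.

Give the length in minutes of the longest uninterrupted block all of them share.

Keiko free within 08:00–20:00: 08:00–13:30, 15:30–20:00.
Sven free within 08:00–20:00: 08:00–15:40, 16:40–18:20, 19:10–19:50.
Keiko ∩ Sven: 08:00–13:30, 15:30–15:40, 16:40–18:20, 19:10–19:50.
Keiko ∩ Sven ∩ Emeka: 08:00–09:20, 11:20–13:30, 15:30–15:40, 16:40–18:20, 19:10–19:50.
Keiko ∩ Sven ∩ Emeka ∩ Dilnoza: 08:30–09:20, 13:20–13:30, 15:30–15:40, 16:40–18:20, 19:10–19:50.
Common window lengths: 50, 10, 10, 100, 40 min; longest is 100.

100 minutes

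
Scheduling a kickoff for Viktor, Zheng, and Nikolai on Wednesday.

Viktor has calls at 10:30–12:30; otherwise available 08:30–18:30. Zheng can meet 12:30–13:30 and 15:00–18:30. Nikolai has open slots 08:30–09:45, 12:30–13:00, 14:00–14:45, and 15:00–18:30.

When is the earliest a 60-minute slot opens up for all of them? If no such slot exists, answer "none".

15:00

Viktor free within 08:30–18:30: 08:30–10:30, 12:30–18:30.
Viktor ∩ Zheng: 12:30–13:30, 15:00–18:30.
Viktor ∩ Zheng ∩ Nikolai: 12:30–13:00, 15:00–18:30.
Windows ≥ 60 min: 15:00–18:30.
Earliest such window starts at 15:00.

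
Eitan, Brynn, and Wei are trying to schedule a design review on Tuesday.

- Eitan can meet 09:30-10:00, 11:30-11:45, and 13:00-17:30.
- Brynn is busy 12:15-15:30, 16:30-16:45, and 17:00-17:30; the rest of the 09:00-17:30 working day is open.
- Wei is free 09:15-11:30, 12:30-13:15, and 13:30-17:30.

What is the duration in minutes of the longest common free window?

60 minutes

Brynn free within 09:00–17:30: 09:00–12:15, 15:30–16:30, 16:45–17:00.
Eitan ∩ Brynn: 09:30–10:00, 11:30–11:45, 15:30–16:30, 16:45–17:00.
Eitan ∩ Brynn ∩ Wei: 09:30–10:00, 15:30–16:30, 16:45–17:00.
Common window lengths: 30, 60, 15 min; longest is 60.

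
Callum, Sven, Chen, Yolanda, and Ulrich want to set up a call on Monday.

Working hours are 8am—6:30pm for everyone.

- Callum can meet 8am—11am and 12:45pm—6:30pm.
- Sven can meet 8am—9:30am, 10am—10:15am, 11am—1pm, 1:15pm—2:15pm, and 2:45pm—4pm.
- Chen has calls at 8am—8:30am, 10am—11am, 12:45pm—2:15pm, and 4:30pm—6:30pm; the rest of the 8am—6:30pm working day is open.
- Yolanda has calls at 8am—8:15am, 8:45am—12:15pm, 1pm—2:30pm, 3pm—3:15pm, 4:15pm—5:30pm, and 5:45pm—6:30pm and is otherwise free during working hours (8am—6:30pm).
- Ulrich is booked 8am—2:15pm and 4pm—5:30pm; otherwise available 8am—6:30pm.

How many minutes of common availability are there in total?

60 minutes

Chen free within 08:00–18:30: 08:30–10:00, 11:00–12:45, 14:15–16:30.
Yolanda free within 08:00–18:30: 08:15–08:45, 12:15–13:00, 14:30–15:00, 15:15–16:15, 17:30–17:45.
Ulrich free within 08:00–18:30: 14:15–16:00, 17:30–18:30.
Callum ∩ Sven: 08:00–09:30, 10:00–10:15, 12:45–13:00, 13:15–14:15, 14:45–16:00.
Callum ∩ Sven ∩ Chen: 08:30–09:30, 14:45–16:00.
Callum ∩ Sven ∩ Chen ∩ Yolanda: 08:30–08:45, 14:45–15:00, 15:15–16:00.
Callum ∩ Sven ∩ Chen ∩ Yolanda ∩ Ulrich: 14:45–15:00, 15:15–16:00.
Total common minutes: 15 + 45 = 60.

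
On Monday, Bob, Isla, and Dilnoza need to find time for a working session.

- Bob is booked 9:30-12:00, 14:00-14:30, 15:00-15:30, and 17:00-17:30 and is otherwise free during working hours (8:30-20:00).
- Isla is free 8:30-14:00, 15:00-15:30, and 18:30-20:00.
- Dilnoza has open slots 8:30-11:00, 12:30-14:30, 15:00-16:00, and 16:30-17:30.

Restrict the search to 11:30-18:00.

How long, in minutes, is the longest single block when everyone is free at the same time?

Bob free within 08:30–20:00: 08:30–09:30, 12:00–14:00, 14:30–15:00, 15:30–17:00, 17:30–20:00.
Bob ∩ Isla: 08:30–09:30, 12:00–14:00, 18:30–20:00.
Bob ∩ Isla ∩ Dilnoza: 08:30–09:30, 12:30–14:00.
Restricted to 11:30–18:00: 12:30–14:00.
Single common window of 90 minutes.

90 minutes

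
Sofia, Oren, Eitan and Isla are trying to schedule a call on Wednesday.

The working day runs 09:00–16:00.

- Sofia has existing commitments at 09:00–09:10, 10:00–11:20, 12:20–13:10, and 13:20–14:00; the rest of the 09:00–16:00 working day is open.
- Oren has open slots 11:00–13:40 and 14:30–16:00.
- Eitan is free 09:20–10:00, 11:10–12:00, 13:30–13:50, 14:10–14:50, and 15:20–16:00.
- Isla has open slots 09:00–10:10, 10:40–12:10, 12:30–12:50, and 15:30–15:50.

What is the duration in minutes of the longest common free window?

Sofia free within 09:00–16:00: 09:10–10:00, 11:20–12:20, 13:10–13:20, 14:00–16:00.
Sofia ∩ Oren: 11:20–12:20, 13:10–13:20, 14:30–16:00.
Sofia ∩ Oren ∩ Eitan: 11:20–12:00, 14:30–14:50, 15:20–16:00.
Sofia ∩ Oren ∩ Eitan ∩ Isla: 11:20–12:00, 15:30–15:50.
Common window lengths: 40, 20 min; longest is 40.

40 minutes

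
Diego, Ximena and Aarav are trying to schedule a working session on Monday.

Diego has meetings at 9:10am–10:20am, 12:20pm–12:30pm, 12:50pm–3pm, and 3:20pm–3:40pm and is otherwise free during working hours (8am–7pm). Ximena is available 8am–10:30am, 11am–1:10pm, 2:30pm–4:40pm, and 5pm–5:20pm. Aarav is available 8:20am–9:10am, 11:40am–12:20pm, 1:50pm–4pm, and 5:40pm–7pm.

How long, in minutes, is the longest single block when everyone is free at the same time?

Diego free within 08:00–19:00: 08:00–09:10, 10:20–12:20, 12:30–12:50, 15:00–15:20, 15:40–19:00.
Diego ∩ Ximena: 08:00–09:10, 10:20–10:30, 11:00–12:20, 12:30–12:50, 15:00–15:20, 15:40–16:40, 17:00–17:20.
Diego ∩ Ximena ∩ Aarav: 08:20–09:10, 11:40–12:20, 15:00–15:20, 15:40–16:00.
Common window lengths: 50, 40, 20, 20 min; longest is 50.

50 minutes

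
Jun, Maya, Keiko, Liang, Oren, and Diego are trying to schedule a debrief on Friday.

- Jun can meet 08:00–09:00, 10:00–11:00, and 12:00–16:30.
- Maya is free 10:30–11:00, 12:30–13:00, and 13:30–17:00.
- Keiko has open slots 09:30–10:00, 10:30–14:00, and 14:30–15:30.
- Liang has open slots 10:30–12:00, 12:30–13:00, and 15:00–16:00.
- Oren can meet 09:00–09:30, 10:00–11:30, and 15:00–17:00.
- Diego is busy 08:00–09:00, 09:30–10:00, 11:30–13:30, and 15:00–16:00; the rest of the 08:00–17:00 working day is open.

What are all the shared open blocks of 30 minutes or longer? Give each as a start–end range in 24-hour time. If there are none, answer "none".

Diego free within 08:00–17:00: 09:00–09:30, 10:00–11:30, 13:30–15:00, 16:00–17:00.
Jun ∩ Maya: 10:30–11:00, 12:30–13:00, 13:30–16:30.
Jun ∩ Maya ∩ Keiko: 10:30–11:00, 12:30–13:00, 13:30–14:00, 14:30–15:30.
Jun ∩ Maya ∩ Keiko ∩ Liang: 10:30–11:00, 12:30–13:00, 15:00–15:30.
Jun ∩ Maya ∩ Keiko ∩ Liang ∩ Oren: 10:30–11:00, 15:00–15:30.
Jun ∩ Maya ∩ Keiko ∩ Liang ∩ Oren ∩ Diego: 10:30–11:00.
Windows ≥ 30 min: 10:30–11:00.

10:30–11:00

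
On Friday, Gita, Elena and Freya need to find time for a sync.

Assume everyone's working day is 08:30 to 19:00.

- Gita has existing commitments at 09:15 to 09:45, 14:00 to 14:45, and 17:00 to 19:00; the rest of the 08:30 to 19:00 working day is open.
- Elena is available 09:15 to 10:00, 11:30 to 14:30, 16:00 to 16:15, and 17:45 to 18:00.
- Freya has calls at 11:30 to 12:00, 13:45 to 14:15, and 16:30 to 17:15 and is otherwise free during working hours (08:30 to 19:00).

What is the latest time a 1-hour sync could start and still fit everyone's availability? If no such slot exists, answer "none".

12:45

Gita free within 08:30–19:00: 08:30–09:15, 09:45–14:00, 14:45–17:00.
Freya free within 08:30–19:00: 08:30–11:30, 12:00–13:45, 14:15–16:30, 17:15–19:00.
Gita ∩ Elena: 09:45–10:00, 11:30–14:00, 16:00–16:15.
Gita ∩ Elena ∩ Freya: 09:45–10:00, 12:00–13:45, 16:00–16:15.
Windows ≥ 60 min: 12:00–13:45.
Latest start in the last window 12:00–13:45 is 13:45 − 60 min = 12:45.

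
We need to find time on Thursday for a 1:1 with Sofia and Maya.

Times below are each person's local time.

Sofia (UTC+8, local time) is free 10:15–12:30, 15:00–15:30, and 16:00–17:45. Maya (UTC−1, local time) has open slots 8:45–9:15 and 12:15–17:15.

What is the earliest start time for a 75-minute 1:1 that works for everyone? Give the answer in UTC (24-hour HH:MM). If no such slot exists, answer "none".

none

Sofia → UTC: 02:15–04:30, 07:00–07:30, 08:00–09:45.
Maya → UTC: 09:45–10:15, 13:15–18:15.
Sofia ∩ Maya: (none).
Windows ≥ 75 min: (none).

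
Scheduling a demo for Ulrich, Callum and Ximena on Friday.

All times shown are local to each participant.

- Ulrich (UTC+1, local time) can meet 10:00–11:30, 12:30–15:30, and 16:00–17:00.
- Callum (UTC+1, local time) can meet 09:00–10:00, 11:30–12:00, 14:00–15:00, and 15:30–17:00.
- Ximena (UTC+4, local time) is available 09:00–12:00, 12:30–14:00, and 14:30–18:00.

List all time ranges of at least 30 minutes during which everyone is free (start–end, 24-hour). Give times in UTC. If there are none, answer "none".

Ulrich → UTC: 09:00–10:30, 11:30–14:30, 15:00–16:00.
Callum → UTC: 08:00–09:00, 10:30–11:00, 13:00–14:00, 14:30–16:00.
Ximena → UTC: 05:00–08:00, 08:30–10:00, 10:30–14:00.
Ulrich ∩ Callum: 13:00–14:00, 15:00–16:00.
Ulrich ∩ Callum ∩ Ximena: 13:00–14:00.
Windows ≥ 30 min: 13:00–14:00.

13:00–14:00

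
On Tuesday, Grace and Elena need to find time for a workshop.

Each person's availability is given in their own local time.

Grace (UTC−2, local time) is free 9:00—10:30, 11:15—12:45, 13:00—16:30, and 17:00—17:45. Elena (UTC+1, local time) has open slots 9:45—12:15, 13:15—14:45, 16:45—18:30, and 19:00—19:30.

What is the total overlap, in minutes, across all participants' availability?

195 minutes

Grace → UTC: 11:00–12:30, 13:15–14:45, 15:00–18:30, 19:00–19:45.
Elena → UTC: 08:45–11:15, 12:15–13:45, 15:45–17:30, 18:00–18:30.
Grace ∩ Elena: 11:00–11:15, 12:15–12:30, 13:15–13:45, 15:45–17:30, 18:00–18:30.
Total common minutes: 15 + 15 + 30 + 105 + 30 = 195.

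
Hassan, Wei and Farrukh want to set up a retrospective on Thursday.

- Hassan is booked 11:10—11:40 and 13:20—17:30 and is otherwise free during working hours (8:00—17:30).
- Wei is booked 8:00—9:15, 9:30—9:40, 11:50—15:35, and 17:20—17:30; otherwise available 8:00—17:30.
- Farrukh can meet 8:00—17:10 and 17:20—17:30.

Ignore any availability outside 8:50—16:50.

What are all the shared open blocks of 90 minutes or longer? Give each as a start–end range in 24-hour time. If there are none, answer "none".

09:40–11:10

Hassan free within 08:00–17:30: 08:00–11:10, 11:40–13:20.
Wei free within 08:00–17:30: 09:15–09:30, 09:40–11:50, 15:35–17:20.
Hassan ∩ Wei: 09:15–09:30, 09:40–11:10, 11:40–11:50.
Hassan ∩ Wei ∩ Farrukh: 09:15–09:30, 09:40–11:10, 11:40–11:50.
Restricted to 08:50–16:50: 09:15–09:30, 09:40–11:10, 11:40–11:50.
Windows ≥ 90 min: 09:40–11:10.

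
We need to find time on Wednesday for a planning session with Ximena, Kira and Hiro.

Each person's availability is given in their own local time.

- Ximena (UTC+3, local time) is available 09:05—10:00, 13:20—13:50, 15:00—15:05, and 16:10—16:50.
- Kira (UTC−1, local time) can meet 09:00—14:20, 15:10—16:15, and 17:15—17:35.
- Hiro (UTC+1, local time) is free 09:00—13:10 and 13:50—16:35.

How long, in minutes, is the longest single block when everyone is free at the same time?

Ximena → UTC: 06:05–07:00, 10:20–10:50, 12:00–12:05, 13:10–13:50.
Kira → UTC: 10:00–15:20, 16:10–17:15, 18:15–18:35.
Hiro → UTC: 08:00–12:10, 12:50–15:35.
Ximena ∩ Kira: 10:20–10:50, 12:00–12:05, 13:10–13:50.
Ximena ∩ Kira ∩ Hiro: 10:20–10:50, 12:00–12:05, 13:10–13:50.
Common window lengths: 30, 5, 40 min; longest is 40.

40 minutes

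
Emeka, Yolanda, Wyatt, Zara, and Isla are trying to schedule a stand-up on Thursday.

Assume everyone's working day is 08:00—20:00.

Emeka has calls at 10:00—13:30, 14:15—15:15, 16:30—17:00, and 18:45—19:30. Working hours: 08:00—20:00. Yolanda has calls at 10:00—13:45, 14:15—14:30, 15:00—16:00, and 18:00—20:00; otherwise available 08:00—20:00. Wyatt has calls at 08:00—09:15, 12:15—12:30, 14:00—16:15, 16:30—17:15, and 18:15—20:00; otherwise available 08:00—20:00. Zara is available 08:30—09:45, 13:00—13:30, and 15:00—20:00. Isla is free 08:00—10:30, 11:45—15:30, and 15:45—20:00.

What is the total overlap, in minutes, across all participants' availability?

Emeka free within 08:00–20:00: 08:00–10:00, 13:30–14:15, 15:15–16:30, 17:00–18:45, 19:30–20:00.
Yolanda free within 08:00–20:00: 08:00–10:00, 13:45–14:15, 14:30–15:00, 16:00–18:00.
Wyatt free within 08:00–20:00: 09:15–12:15, 12:30–14:00, 16:15–16:30, 17:15–18:15.
Emeka ∩ Yolanda: 08:00–10:00, 13:45–14:15, 16:00–16:30, 17:00–18:00.
Emeka ∩ Yolanda ∩ Wyatt: 09:15–10:00, 13:45–14:00, 16:15–16:30, 17:15–18:00.
Emeka ∩ Yolanda ∩ Wyatt ∩ Zara: 09:15–09:45, 16:15–16:30, 17:15–18:00.
Emeka ∩ Yolanda ∩ Wyatt ∩ Zara ∩ Isla: 09:15–09:45, 16:15–16:30, 17:15–18:00.
Total common minutes: 30 + 15 + 45 = 90.

90 minutes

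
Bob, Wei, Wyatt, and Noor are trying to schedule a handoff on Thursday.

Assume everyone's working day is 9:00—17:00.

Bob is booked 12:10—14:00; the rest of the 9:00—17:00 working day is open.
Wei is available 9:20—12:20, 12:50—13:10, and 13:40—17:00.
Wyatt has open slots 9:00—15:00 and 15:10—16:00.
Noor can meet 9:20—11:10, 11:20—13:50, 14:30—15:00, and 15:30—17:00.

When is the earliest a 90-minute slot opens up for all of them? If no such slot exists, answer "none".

Bob free within 09:00–17:00: 09:00–12:10, 14:00–17:00.
Bob ∩ Wei: 09:20–12:10, 14:00–17:00.
Bob ∩ Wei ∩ Wyatt: 09:20–12:10, 14:00–15:00, 15:10–16:00.
Bob ∩ Wei ∩ Wyatt ∩ Noor: 09:20–11:10, 11:20–12:10, 14:30–15:00, 15:30–16:00.
Windows ≥ 90 min: 09:20–11:10.
Earliest such window starts at 09:20.

09:20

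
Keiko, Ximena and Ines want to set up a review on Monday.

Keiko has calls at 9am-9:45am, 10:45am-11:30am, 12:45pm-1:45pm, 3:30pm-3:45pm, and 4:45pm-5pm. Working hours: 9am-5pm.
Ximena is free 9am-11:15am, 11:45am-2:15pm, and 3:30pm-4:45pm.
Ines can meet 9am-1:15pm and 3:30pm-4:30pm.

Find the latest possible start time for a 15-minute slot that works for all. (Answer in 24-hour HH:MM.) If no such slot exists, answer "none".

16:15

Keiko free within 09:00–17:00: 09:45–10:45, 11:30–12:45, 13:45–15:30, 15:45–16:45.
Keiko ∩ Ximena: 09:45–10:45, 11:45–12:45, 13:45–14:15, 15:45–16:45.
Keiko ∩ Ximena ∩ Ines: 09:45–10:45, 11:45–12:45, 15:45–16:30.
Windows ≥ 15 min: 09:45–10:45, 11:45–12:45, 15:45–16:30.
Latest start in the last window 15:45–16:30 is 16:30 − 15 min = 16:15.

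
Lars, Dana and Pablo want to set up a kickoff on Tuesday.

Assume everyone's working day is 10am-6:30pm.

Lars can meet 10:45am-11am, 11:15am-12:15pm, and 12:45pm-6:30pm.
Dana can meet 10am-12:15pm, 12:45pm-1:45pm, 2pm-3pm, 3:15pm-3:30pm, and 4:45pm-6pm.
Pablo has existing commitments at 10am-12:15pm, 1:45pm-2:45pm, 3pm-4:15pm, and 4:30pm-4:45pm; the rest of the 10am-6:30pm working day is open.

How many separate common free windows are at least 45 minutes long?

2

Pablo free within 10:00–18:30: 12:15–13:45, 14:45–15:00, 16:15–16:30, 16:45–18:30.
Lars ∩ Dana: 10:45–11:00, 11:15–12:15, 12:45–13:45, 14:00–15:00, 15:15–15:30, 16:45–18:00.
Lars ∩ Dana ∩ Pablo: 12:45–13:45, 14:45–15:00, 16:45–18:00.
Windows ≥ 45 min: 12:45–13:45, 16:45–18:00.
That's 2 windows.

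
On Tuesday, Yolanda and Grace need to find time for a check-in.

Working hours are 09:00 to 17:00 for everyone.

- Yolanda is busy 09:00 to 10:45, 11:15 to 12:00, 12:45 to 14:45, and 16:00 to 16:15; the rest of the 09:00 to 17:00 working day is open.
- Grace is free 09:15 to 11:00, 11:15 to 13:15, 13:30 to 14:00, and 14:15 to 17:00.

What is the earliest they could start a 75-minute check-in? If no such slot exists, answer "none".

14:45

Yolanda free within 09:00–17:00: 10:45–11:15, 12:00–12:45, 14:45–16:00, 16:15–17:00.
Yolanda ∩ Grace: 10:45–11:00, 12:00–12:45, 14:45–16:00, 16:15–17:00.
Windows ≥ 75 min: 14:45–16:00.
Earliest such window starts at 14:45.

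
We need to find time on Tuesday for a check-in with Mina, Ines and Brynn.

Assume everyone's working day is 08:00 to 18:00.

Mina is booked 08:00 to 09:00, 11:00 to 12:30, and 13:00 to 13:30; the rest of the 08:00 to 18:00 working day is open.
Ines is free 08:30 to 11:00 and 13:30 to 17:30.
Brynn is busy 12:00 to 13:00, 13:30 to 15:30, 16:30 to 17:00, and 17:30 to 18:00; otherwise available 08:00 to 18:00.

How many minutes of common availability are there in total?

210 minutes

Mina free within 08:00–18:00: 09:00–11:00, 12:30–13:00, 13:30–18:00.
Brynn free within 08:00–18:00: 08:00–12:00, 13:00–13:30, 15:30–16:30, 17:00–17:30.
Mina ∩ Ines: 09:00–11:00, 13:30–17:30.
Mina ∩ Ines ∩ Brynn: 09:00–11:00, 15:30–16:30, 17:00–17:30.
Total common minutes: 120 + 60 + 30 = 210.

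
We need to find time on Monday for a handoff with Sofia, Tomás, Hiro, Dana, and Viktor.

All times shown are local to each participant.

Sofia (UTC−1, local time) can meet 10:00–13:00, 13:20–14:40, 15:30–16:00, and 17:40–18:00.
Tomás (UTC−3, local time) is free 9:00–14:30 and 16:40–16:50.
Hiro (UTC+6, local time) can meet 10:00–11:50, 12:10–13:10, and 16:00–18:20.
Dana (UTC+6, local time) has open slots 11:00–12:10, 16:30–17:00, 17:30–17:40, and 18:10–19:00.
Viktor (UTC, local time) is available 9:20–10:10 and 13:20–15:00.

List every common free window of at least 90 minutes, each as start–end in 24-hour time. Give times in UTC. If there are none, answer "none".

none

Sofia → UTC: 11:00–14:00, 14:20–15:40, 16:30–17:00, 18:40–19:00.
Tomás → UTC: 12:00–17:30, 19:40–19:50.
Hiro → UTC: 04:00–05:50, 06:10–07:10, 10:00–12:20.
Dana → UTC: 05:00–06:10, 10:30–11:00, 11:30–11:40, 12:10–13:00.
Viktor → UTC: 09:20–10:10, 13:20–15:00.
Sofia ∩ Tomás: 12:00–14:00, 14:20–15:40, 16:30–17:00.
Sofia ∩ Tomás ∩ Hiro: 12:00–12:20.
Sofia ∩ Tomás ∩ Hiro ∩ Dana: 12:10–12:20.
Sofia ∩ Tomás ∩ Hiro ∩ Dana ∩ Viktor: (none).
Windows ≥ 90 min: (none).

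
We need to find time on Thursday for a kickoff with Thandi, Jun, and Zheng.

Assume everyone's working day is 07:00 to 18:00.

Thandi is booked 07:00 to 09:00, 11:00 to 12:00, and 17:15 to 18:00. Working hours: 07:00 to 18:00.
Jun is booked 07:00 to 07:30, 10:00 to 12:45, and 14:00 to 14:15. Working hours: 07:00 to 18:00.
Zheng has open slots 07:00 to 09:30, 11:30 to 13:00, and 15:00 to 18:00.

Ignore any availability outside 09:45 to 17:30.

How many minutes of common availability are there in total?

150 minutes

Thandi free within 07:00–18:00: 09:00–11:00, 12:00–17:15.
Jun free within 07:00–18:00: 07:30–10:00, 12:45–14:00, 14:15–18:00.
Thandi ∩ Jun: 09:00–10:00, 12:45–14:00, 14:15–17:15.
Thandi ∩ Jun ∩ Zheng: 09:00–09:30, 12:45–13:00, 15:00–17:15.
Restricted to 09:45–17:30: 12:45–13:00, 15:00–17:15.
Total common minutes: 15 + 135 = 150.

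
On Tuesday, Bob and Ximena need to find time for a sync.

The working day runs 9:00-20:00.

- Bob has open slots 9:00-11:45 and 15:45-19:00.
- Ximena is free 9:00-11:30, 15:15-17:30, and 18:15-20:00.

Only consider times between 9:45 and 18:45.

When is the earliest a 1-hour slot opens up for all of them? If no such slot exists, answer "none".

Bob ∩ Ximena: 09:00–11:30, 15:45–17:30, 18:15–19:00.
Restricted to 09:45–18:45: 09:45–11:30, 15:45–17:30, 18:15–18:45.
Windows ≥ 60 min: 09:45–11:30, 15:45–17:30.
Earliest such window starts at 09:45.

09:45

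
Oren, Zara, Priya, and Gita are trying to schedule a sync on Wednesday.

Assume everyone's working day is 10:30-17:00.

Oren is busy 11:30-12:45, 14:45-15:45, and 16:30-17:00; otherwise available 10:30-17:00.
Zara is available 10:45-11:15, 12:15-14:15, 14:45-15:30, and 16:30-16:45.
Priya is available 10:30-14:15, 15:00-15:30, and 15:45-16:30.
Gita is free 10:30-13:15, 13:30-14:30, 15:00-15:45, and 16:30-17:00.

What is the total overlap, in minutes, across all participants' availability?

105 minutes

Oren free within 10:30–17:00: 10:30–11:30, 12:45–14:45, 15:45–16:30.
Oren ∩ Zara: 10:45–11:15, 12:45–14:15.
Oren ∩ Zara ∩ Priya: 10:45–11:15, 12:45–14:15.
Oren ∩ Zara ∩ Priya ∩ Gita: 10:45–11:15, 12:45–13:15, 13:30–14:15.
Total common minutes: 30 + 30 + 45 = 105.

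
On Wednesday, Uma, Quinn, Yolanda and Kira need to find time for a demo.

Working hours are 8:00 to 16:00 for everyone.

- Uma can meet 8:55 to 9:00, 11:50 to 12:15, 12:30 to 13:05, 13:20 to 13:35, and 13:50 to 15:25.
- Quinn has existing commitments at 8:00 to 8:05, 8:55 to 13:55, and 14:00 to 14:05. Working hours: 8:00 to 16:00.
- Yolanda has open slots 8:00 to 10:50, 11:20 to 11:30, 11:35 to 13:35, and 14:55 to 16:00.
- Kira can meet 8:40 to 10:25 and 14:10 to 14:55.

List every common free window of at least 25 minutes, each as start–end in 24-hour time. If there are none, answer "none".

none

Quinn free within 08:00–16:00: 08:05–08:55, 13:55–14:00, 14:05–16:00.
Uma ∩ Quinn: 13:55–14:00, 14:05–15:25.
Uma ∩ Quinn ∩ Yolanda: 14:55–15:25.
Uma ∩ Quinn ∩ Yolanda ∩ Kira: (none).
Windows ≥ 25 min: (none).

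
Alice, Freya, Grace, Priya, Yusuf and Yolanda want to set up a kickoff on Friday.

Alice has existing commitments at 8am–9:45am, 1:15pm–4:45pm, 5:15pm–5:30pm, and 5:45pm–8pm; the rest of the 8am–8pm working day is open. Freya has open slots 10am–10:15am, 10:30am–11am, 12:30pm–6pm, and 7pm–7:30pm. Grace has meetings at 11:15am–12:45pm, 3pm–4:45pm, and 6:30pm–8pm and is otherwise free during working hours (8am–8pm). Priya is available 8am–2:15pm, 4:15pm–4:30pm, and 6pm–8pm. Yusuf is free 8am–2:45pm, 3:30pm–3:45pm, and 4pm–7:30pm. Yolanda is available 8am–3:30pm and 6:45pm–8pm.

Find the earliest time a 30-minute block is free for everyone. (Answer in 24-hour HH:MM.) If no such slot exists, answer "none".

10:30

Alice free within 08:00–20:00: 09:45–13:15, 16:45–17:15, 17:30–17:45.
Grace free within 08:00–20:00: 08:00–11:15, 12:45–15:00, 16:45–18:30.
Alice ∩ Freya: 10:00–10:15, 10:30–11:00, 12:30–13:15, 16:45–17:15, 17:30–17:45.
Alice ∩ Freya ∩ Grace: 10:00–10:15, 10:30–11:00, 12:45–13:15, 16:45–17:15, 17:30–17:45.
Alice ∩ Freya ∩ Grace ∩ Priya: 10:00–10:15, 10:30–11:00, 12:45–13:15.
Alice ∩ Freya ∩ Grace ∩ Priya ∩ Yusuf: 10:00–10:15, 10:30–11:00, 12:45–13:15.
Alice ∩ Freya ∩ Grace ∩ Priya ∩ Yusuf ∩ Yolanda: 10:00–10:15, 10:30–11:00, 12:45–13:15.
Windows ≥ 30 min: 10:30–11:00, 12:45–13:15.
Earliest such window starts at 10:30.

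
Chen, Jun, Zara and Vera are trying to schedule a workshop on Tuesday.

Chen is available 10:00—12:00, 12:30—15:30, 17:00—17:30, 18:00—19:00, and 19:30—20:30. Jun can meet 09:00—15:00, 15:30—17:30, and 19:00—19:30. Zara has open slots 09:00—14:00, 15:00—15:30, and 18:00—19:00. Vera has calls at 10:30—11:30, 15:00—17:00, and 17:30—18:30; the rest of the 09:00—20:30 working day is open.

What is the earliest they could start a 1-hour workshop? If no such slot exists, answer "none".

12:30

Vera free within 09:00–20:30: 09:00–10:30, 11:30–15:00, 17:00–17:30, 18:30–20:30.
Chen ∩ Jun: 10:00–12:00, 12:30–15:00, 17:00–17:30.
Chen ∩ Jun ∩ Zara: 10:00–12:00, 12:30–14:00.
Chen ∩ Jun ∩ Zara ∩ Vera: 10:00–10:30, 11:30–12:00, 12:30–14:00.
Windows ≥ 60 min: 12:30–14:00.
Earliest such window starts at 12:30.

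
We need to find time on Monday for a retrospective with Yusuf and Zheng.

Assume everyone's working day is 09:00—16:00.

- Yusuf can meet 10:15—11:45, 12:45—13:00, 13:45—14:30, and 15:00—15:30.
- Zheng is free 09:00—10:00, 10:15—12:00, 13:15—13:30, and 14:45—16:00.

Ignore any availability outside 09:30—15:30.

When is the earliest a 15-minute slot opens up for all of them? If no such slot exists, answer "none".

Yusuf ∩ Zheng: 10:15–11:45, 15:00–15:30.
Restricted to 09:30–15:30: 10:15–11:45, 15:00–15:30.
Windows ≥ 15 min: 10:15–11:45, 15:00–15:30.
Earliest such window starts at 10:15.

10:15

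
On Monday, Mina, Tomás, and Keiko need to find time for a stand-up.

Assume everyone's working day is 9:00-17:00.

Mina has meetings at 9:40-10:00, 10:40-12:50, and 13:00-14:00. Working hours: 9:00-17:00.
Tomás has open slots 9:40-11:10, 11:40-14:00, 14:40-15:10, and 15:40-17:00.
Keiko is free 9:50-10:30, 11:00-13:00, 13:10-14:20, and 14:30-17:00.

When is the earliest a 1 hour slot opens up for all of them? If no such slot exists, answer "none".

15:40

Mina free within 09:00–17:00: 09:00–09:40, 10:00–10:40, 12:50–13:00, 14:00–17:00.
Mina ∩ Tomás: 10:00–10:40, 12:50–13:00, 14:40–15:10, 15:40–17:00.
Mina ∩ Tomás ∩ Keiko: 10:00–10:30, 12:50–13:00, 14:40–15:10, 15:40–17:00.
Windows ≥ 60 min: 15:40–17:00.
Earliest such window starts at 15:40.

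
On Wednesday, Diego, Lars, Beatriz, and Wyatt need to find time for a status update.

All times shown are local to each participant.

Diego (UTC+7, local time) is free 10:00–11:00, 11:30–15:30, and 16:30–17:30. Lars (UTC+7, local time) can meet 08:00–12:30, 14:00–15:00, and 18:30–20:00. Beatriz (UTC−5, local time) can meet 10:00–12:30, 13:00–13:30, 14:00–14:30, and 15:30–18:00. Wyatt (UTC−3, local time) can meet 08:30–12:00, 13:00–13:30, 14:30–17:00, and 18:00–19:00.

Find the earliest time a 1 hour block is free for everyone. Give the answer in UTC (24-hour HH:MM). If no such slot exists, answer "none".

Diego → UTC: 03:00–04:00, 04:30–08:30, 09:30–10:30.
Lars → UTC: 01:00–05:30, 07:00–08:00, 11:30–13:00.
Beatriz → UTC: 15:00–17:30, 18:00–18:30, 19:00–19:30, 20:30–23:00.
Wyatt → UTC: 11:30–15:00, 16:00–16:30, 17:30–20:00, 21:00–22:00.
Diego ∩ Lars: 03:00–04:00, 04:30–05:30, 07:00–08:00.
Diego ∩ Lars ∩ Beatriz: (none).
Diego ∩ Lars ∩ Beatriz ∩ Wyatt: (none).
Windows ≥ 60 min: (none).

none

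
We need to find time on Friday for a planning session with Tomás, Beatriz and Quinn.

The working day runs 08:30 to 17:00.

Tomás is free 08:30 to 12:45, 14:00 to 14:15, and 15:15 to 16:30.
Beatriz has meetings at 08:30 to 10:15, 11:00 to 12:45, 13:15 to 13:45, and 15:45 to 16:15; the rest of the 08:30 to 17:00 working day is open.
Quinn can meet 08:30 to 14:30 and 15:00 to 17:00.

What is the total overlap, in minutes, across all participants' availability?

Beatriz free within 08:30–17:00: 10:15–11:00, 12:45–13:15, 13:45–15:45, 16:15–17:00.
Tomás ∩ Beatriz: 10:15–11:00, 14:00–14:15, 15:15–15:45, 16:15–16:30.
Tomás ∩ Beatriz ∩ Quinn: 10:15–11:00, 14:00–14:15, 15:15–15:45, 16:15–16:30.
Total common minutes: 45 + 15 + 30 + 15 = 105.

105 minutes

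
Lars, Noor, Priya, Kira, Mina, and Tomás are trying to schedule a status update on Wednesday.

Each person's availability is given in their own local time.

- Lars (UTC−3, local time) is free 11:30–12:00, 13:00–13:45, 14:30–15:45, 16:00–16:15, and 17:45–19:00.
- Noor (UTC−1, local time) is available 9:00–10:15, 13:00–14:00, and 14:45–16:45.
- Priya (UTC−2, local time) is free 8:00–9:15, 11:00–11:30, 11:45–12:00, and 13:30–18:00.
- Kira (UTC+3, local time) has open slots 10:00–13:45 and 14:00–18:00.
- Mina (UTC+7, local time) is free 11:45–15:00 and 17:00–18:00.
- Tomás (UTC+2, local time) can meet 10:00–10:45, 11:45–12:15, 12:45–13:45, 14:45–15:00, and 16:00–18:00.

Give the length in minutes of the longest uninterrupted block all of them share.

Lars → UTC: 14:30–15:00, 16:00–16:45, 17:30–18:45, 19:00–19:15, 20:45–22:00.
Noor → UTC: 10:00–11:15, 14:00–15:00, 15:45–17:45.
Priya → UTC: 10:00–11:15, 13:00–13:30, 13:45–14:00, 15:30–20:00.
Kira → UTC: 07:00–10:45, 11:00–15:00.
Mina → UTC: 04:45–08:00, 10:00–11:00.
Tomás → UTC: 08:00–08:45, 09:45–10:15, 10:45–11:45, 12:45–13:00, 14:00–16:00.
Lars ∩ Noor: 14:30–15:00, 16:00–16:45, 17:30–17:45.
Lars ∩ Noor ∩ Priya: 16:00–16:45, 17:30–17:45.
Lars ∩ Noor ∩ Priya ∩ Kira: (none).
Lars ∩ Noor ∩ Priya ∩ Kira ∩ Mina: (none).
Lars ∩ Noor ∩ Priya ∩ Kira ∩ Mina ∩ Tomás: (none).
No common window.

0 minutes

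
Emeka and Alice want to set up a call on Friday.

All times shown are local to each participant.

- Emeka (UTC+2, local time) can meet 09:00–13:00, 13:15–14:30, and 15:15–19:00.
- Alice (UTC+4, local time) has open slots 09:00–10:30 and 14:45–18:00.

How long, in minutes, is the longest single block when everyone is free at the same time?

75 minutes

Emeka → UTC: 07:00–11:00, 11:15–12:30, 13:15–17:00.
Alice → UTC: 05:00–06:30, 10:45–14:00.
Emeka ∩ Alice: 10:45–11:00, 11:15–12:30, 13:15–14:00.
Common window lengths: 15, 75, 45 min; longest is 75.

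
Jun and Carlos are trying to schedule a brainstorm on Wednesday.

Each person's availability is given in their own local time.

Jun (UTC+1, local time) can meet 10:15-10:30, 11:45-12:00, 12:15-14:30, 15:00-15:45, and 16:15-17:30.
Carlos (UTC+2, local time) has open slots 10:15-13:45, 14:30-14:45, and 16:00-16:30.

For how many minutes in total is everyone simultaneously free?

Jun → UTC: 09:15–09:30, 10:45–11:00, 11:15–13:30, 14:00–14:45, 15:15–16:30.
Carlos → UTC: 08:15–11:45, 12:30–12:45, 14:00–14:30.
Jun ∩ Carlos: 09:15–09:30, 10:45–11:00, 11:15–11:45, 12:30–12:45, 14:00–14:30.
Total common minutes: 15 + 15 + 30 + 15 + 30 = 105.

105 minutes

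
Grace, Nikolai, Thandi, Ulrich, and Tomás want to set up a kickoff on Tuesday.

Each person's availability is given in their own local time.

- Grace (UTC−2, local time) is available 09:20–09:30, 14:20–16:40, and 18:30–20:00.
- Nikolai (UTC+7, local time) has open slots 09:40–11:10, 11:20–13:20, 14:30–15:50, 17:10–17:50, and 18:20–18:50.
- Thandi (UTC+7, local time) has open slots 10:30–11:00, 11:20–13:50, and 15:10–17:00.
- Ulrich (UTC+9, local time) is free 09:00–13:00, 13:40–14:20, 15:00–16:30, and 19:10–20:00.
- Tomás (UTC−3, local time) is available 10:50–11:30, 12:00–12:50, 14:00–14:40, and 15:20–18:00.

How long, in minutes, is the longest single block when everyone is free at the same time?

Grace → UTC: 11:20–11:30, 16:20–18:40, 20:30–22:00.
Nikolai → UTC: 02:40–04:10, 04:20–06:20, 07:30–08:50, 10:10–10:50, 11:20–11:50.
Thandi → UTC: 03:30–04:00, 04:20–06:50, 08:10–10:00.
Ulrich → UTC: 00:00–04:00, 04:40–05:20, 06:00–07:30, 10:10–11:00.
Tomás → UTC: 13:50–14:30, 15:00–15:50, 17:00–17:40, 18:20–21:00.
Grace ∩ Nikolai: 11:20–11:30.
Grace ∩ Nikolai ∩ Thandi: (none).
Grace ∩ Nikolai ∩ Thandi ∩ Ulrich: (none).
Grace ∩ Nikolai ∩ Thandi ∩ Ulrich ∩ Tomás: (none).
No common window.

0 minutes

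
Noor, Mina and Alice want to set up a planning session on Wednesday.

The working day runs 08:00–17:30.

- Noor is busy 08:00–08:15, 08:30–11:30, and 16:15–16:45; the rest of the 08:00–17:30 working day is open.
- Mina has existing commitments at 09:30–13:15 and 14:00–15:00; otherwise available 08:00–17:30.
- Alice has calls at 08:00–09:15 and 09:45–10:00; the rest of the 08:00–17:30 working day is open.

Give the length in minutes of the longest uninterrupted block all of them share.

Noor free within 08:00–17:30: 08:15–08:30, 11:30–16:15, 16:45–17:30.
Mina free within 08:00–17:30: 08:00–09:30, 13:15–14:00, 15:00–17:30.
Alice free within 08:00–17:30: 09:15–09:45, 10:00–17:30.
Noor ∩ Mina: 08:15–08:30, 13:15–14:00, 15:00–16:15, 16:45–17:30.
Noor ∩ Mina ∩ Alice: 13:15–14:00, 15:00–16:15, 16:45–17:30.
Common window lengths: 45, 75, 45 min; longest is 75.

75 minutes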